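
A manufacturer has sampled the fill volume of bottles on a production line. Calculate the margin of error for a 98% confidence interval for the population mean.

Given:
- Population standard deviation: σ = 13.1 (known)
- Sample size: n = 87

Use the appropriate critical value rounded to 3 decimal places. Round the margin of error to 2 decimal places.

The population standard deviation σ is known, so use the z-interval margin of error formula.

For 98% confidence, z* = 2.326 (from standard normal table)

Margin of error formula for z-interval: E = z* × σ/√n

E = 2.326 × 13.1/√87
  = 2.326 × 1.404467
  = 3.2668

Rounded to 2 decimal places:

3.27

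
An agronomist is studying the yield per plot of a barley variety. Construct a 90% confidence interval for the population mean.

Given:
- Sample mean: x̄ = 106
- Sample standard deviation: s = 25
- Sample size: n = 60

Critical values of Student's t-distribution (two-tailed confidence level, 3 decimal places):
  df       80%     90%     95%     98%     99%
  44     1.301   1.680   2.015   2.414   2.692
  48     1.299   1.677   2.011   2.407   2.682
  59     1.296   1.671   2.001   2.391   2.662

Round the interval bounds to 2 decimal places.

The population standard deviation σ is unknown (only the sample standard deviation s is given), so use a t-interval with df = n - 1 = 60 - 1 = 59.

For 90% confidence with df = 59, t* = 1.671 (from t-table)

Standard error: SE = s/√n = 25/√60 = 3.227486

Margin of error: E = t* × SE = 1.671 × 3.227486 = 5.3931

T-interval: x̄ ± E = 106 ± 5.3931 = (100.6069, 111.3931)

Rounded to 2 decimal places:

(100.61, 111.39)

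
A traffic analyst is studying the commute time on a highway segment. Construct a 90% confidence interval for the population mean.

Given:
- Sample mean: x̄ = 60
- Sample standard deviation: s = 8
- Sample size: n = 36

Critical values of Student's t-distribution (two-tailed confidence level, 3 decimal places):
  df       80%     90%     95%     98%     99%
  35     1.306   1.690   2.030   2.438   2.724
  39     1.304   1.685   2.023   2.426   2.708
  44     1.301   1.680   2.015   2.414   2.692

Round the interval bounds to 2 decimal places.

The population standard deviation σ is unknown (only the sample standard deviation s is given), so use a t-interval with df = n - 1 = 36 - 1 = 35.

For 90% confidence with df = 35, t* = 1.690 (from t-table)

Standard error: SE = s/√n = 8/√36 = 1.333333

Margin of error: E = t* × SE = 1.690 × 1.333333 = 2.2533

T-interval: x̄ ± E = 60 ± 2.2533 = (57.7467, 62.2533)

Rounded to 2 decimal places:

(57.75, 62.25)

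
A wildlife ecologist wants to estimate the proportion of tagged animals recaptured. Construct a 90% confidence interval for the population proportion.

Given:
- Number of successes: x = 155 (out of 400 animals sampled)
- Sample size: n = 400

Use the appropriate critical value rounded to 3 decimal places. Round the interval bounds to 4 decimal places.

Sample proportion: p̂ = 155/400 = 0.387500

Check conditions for normal approximation:
  np̂ = 155 ≥ 10 ✓
  n(1-p̂) = 245 ≥ 10 ✓

The sample is large enough, so use a z-interval (normal approximation) for the proportion.

For 90% confidence, z* = 1.645 (from standard normal table)

Standard error: SE = √(p̂(1-p̂)/n) = √(0.387500×0.612500/400) = 0.02435897

Margin of error: E = z* × SE = 1.645 × 0.02435897 = 0.040071

Z-interval: p̂ ± E = 0.387500 ± 0.040071 = (0.347429, 0.427571)

Rounded to 4 decimal places:

(0.3474, 0.4276)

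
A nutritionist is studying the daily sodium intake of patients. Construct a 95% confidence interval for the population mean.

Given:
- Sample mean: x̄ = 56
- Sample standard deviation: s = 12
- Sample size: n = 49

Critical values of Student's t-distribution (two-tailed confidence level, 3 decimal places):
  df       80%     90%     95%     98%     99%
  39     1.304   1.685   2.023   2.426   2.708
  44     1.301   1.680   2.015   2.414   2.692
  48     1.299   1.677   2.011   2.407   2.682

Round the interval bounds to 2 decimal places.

The population standard deviation σ is unknown (only the sample standard deviation s is given), so use a t-interval with df = n - 1 = 49 - 1 = 48.

For 95% confidence with df = 48, t* = 2.011 (from t-table)

Standard error: SE = s/√n = 12/√49 = 1.714286

Margin of error: E = t* × SE = 2.011 × 1.714286 = 3.4474

T-interval: x̄ ± E = 56 ± 3.4474 = (52.5526, 59.4474)

Rounded to 2 decimal places:

(52.55, 59.45)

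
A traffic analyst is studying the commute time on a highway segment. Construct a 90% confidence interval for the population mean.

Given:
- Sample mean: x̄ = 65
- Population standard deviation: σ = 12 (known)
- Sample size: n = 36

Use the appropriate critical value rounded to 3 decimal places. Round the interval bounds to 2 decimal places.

The population standard deviation σ is known, so use a z-interval (standard normal critical value).

For 90% confidence, z* = 1.645 (from standard normal table)

Standard error: SE = σ/√n = 12/√36 = 2.000000

Margin of error: E = z* × SE = 1.645 × 2.000000 = 3.2900

Z-interval: x̄ ± E = 65 ± 3.2900 = (61.7100, 68.2900)

Rounded to 2 decimal places:

(61.71, 68.29)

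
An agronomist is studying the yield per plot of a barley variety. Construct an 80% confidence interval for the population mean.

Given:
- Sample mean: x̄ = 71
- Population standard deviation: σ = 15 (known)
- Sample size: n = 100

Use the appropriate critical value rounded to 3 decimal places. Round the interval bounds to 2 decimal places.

The population standard deviation σ is known, so use a z-interval (standard normal critical value).

For 80% confidence, z* = 1.282 (from standard normal table)

Standard error: SE = σ/√n = 15/√100 = 1.500000

Margin of error: E = z* × SE = 1.282 × 1.500000 = 1.9230

Z-interval: x̄ ± E = 71 ± 1.9230 = (69.0770, 72.9230)

Rounded to 2 decimal places:

(69.08, 72.92)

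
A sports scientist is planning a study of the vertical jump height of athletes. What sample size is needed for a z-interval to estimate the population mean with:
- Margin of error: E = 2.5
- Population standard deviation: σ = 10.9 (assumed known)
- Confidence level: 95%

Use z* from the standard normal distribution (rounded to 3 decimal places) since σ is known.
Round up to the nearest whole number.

Using z* since population σ is known (z-interval formula).

For 95% confidence, z* = 1.96 (from standard normal table)

Sample size formula for z-interval: n = (z*σ/E)²

n = (1.96 × 10.9 / 2.5)²
  = (8.545600)²
  = 73.0273

Round up to the nearest whole number: n = 74

74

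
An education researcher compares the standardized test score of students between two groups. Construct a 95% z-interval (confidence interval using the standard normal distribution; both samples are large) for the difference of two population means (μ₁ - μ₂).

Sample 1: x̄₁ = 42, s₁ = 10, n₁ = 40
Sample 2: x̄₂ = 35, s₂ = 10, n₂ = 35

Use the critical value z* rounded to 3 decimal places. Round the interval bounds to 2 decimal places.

Both samples are large (n₁ = 40 ≥ 30, n₂ = 35 ≥ 30), so a z-interval for the difference of means applies.

Point estimate: x̄₁ - x̄₂ = 42 - 35 = 7

Standard error: SE = √(s₁²/n₁ + s₂²/n₂)
= √(10²/40 + 10²/35)
= √(2.500000 + 2.857143)
= 2.314550

For 95% confidence, z* = 1.96 (from standard normal table)
Margin of error: E = z* × SE = 1.96 × 2.314550 = 4.5365

Z-interval: (x̄₁ - x̄₂) ± E = 7 ± 4.5365 = (2.4635, 11.5365)

Rounded to 2 decimal places:

(2.46, 11.54)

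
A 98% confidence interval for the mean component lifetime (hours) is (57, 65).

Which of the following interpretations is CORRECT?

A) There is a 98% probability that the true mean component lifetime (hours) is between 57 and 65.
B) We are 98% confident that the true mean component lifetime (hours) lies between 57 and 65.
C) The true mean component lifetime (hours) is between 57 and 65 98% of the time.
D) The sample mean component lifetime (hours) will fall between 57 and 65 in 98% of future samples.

A confidence interval represents our confidence in the procedure, not a probability statement about the parameter.

Key concept: If we repeated this sampling process many times and computed a 98% CI each time, about 98% of those intervals would contain the true population parameter.

For this specific interval (57, 65):
- Midpoint (point estimate): 61
- Margin of error: 4

The correct interpretation is the one stating confidence that the true parameter lies in the interval — option B.

B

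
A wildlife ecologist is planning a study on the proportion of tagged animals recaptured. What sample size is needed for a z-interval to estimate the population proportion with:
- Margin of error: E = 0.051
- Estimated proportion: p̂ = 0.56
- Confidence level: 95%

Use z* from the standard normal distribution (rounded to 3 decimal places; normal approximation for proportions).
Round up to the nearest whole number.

Using z* for proportion z-interval (normal approximation).

For 95% confidence, z* = 1.96 (from standard normal table)

Sample size formula for proportion z-interval: n = z*²p̂(1-p̂)/E²

n = 1.96² × 0.56 × 0.44 / 0.051²
  = 3.8416 × 0.2464 / 0.002601
  = 363.9255

Round up to the nearest whole number: n = 364

364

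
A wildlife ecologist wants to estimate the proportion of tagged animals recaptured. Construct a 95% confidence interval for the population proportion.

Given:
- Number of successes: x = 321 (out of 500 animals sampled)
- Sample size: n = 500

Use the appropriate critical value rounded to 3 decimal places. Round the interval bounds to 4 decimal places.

Sample proportion: p̂ = 321/500 = 0.642000

Check conditions for normal approximation:
  np̂ = 321 ≥ 10 ✓
  n(1-p̂) = 179 ≥ 10 ✓

The sample is large enough, so use a z-interval (normal approximation) for the proportion.

For 95% confidence, z* = 1.96 (from standard normal table)

Standard error: SE = √(p̂(1-p̂)/n) = √(0.642000×0.358000/500) = 0.02143996

Margin of error: E = z* × SE = 1.96 × 0.02143996 = 0.042022

Z-interval: p̂ ± E = 0.642000 ± 0.042022 = (0.599978, 0.684022)

Rounded to 4 decimal places:

(0.6000, 0.6840)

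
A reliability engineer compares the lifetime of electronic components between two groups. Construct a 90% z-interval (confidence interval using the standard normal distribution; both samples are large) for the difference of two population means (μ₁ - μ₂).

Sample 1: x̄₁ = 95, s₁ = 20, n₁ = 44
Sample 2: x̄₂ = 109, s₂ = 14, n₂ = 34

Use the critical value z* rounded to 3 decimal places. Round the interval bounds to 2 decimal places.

Both samples are large (n₁ = 44 ≥ 30, n₂ = 34 ≥ 30), so a z-interval for the difference of means applies.

Point estimate: x̄₁ - x̄₂ = 95 - 109 = -14

Standard error: SE = √(s₁²/n₁ + s₂²/n₂)
= √(20²/44 + 14²/34)
= √(9.090909 + 5.764706)
= 3.854298

For 90% confidence, z* = 1.645 (from standard normal table)
Margin of error: E = z* × SE = 1.645 × 3.854298 = 6.3403

Z-interval: (x̄₁ - x̄₂) ± E = -14 ± 6.3403 = (-20.3403, -7.6597)

Rounded to 2 decimal places:

(-20.34, -7.66)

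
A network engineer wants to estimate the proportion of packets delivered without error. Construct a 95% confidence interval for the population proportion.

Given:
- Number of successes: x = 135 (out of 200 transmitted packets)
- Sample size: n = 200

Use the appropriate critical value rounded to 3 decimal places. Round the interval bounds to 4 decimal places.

Sample proportion: p̂ = 135/200 = 0.675000

Check conditions for normal approximation:
  np̂ = 135 ≥ 10 ✓
  n(1-p̂) = 65 ≥ 10 ✓

The sample is large enough, so use a z-interval (normal approximation) for the proportion.

For 95% confidence, z* = 1.96 (from standard normal table)

Standard error: SE = √(p̂(1-p̂)/n) = √(0.675000×0.325000/200) = 0.03311910

Margin of error: E = z* × SE = 1.96 × 0.03311910 = 0.064913

Z-interval: p̂ ± E = 0.675000 ± 0.064913 = (0.610087, 0.739913)

Rounded to 4 decimal places:

(0.6101, 0.7399)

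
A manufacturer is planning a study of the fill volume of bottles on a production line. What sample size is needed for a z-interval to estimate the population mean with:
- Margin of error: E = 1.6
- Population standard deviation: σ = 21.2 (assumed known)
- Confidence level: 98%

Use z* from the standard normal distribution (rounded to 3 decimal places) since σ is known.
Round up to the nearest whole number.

Using z* since population σ is known (z-interval formula).

For 98% confidence, z* = 2.326 (from standard normal table)

Sample size formula for z-interval: n = (z*σ/E)²

n = (2.326 × 21.2 / 1.6)²
  = (30.819500)²
  = 949.8416

Round up to the nearest whole number: n = 950

950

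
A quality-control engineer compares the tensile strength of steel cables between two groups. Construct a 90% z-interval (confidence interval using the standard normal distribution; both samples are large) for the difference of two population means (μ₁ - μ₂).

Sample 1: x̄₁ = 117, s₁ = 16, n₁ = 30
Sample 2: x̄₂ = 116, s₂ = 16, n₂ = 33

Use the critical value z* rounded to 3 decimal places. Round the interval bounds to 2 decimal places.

Both samples are large (n₁ = 30 ≥ 30, n₂ = 33 ≥ 30), so a z-interval for the difference of means applies.

Point estimate: x̄₁ - x̄₂ = 117 - 116 = 1

Standard error: SE = √(s₁²/n₁ + s₂²/n₂)
= √(16²/30 + 16²/33)
= √(8.533333 + 7.757576)
= 4.036200

For 90% confidence, z* = 1.645 (from standard normal table)
Margin of error: E = z* × SE = 1.645 × 4.036200 = 6.6395

Z-interval: (x̄₁ - x̄₂) ± E = 1 ± 6.6395 = (-5.6395, 7.6395)

Rounded to 2 decimal places:

(-5.64, 7.64)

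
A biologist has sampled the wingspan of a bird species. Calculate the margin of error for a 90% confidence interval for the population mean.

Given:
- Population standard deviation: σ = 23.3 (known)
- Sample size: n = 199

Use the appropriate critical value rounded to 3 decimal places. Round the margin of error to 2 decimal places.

The population standard deviation σ is known, so use the z-interval margin of error formula.

For 90% confidence, z* = 1.645 (from standard normal table)

Margin of error formula for z-interval: E = z* × σ/√n

E = 1.645 × 23.3/√199
  = 1.645 × 1.651693
  = 2.7170

Rounded to 2 decimal places:

2.72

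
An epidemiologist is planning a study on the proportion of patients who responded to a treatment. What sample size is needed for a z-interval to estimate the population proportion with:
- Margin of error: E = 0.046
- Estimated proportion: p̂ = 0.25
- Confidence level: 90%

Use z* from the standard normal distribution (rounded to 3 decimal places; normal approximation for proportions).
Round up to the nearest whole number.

Using z* for proportion z-interval (normal approximation).

For 90% confidence, z* = 1.645 (from standard normal table)

Sample size formula for proportion z-interval: n = z*²p̂(1-p̂)/E²

n = 1.645² × 0.25 × 0.75 / 0.046²
  = 2.706025 × 0.1875 / 0.002116
  = 239.7825

Round up to the nearest whole number: n = 240

240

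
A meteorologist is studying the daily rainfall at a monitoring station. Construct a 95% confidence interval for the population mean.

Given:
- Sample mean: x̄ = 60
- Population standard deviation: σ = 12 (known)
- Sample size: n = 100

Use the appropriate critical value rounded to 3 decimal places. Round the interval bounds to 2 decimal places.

The population standard deviation σ is known, so use a z-interval (standard normal critical value).

For 95% confidence, z* = 1.96 (from standard normal table)

Standard error: SE = σ/√n = 12/√100 = 1.200000

Margin of error: E = z* × SE = 1.96 × 1.200000 = 2.3520

Z-interval: x̄ ± E = 60 ± 2.3520 = (57.6480, 62.3520)

Rounded to 2 decimal places:

(57.65, 62.35)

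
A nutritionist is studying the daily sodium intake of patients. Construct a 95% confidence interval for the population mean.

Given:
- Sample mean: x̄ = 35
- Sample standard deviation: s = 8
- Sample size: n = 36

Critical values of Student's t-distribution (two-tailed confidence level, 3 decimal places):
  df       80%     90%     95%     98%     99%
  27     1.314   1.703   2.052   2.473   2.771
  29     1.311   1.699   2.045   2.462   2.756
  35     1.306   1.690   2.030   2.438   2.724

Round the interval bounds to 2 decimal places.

The population standard deviation σ is unknown (only the sample standard deviation s is given), so use a t-interval with df = n - 1 = 36 - 1 = 35.

For 95% confidence with df = 35, t* = 2.030 (from t-table)

Standard error: SE = s/√n = 8/√36 = 1.333333

Margin of error: E = t* × SE = 2.030 × 1.333333 = 2.7067

T-interval: x̄ ± E = 35 ± 2.7067 = (32.2933, 37.7067)

Rounded to 2 decimal places:

(32.29, 37.71)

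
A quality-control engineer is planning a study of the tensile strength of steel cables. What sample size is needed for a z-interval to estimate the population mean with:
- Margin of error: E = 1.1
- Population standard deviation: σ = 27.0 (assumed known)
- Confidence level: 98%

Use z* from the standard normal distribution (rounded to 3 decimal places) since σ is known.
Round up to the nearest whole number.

Using z* since population σ is known (z-interval formula).

For 98% confidence, z* = 2.326 (from standard normal table)

Sample size formula for z-interval: n = (z*σ/E)²

n = (2.326 × 27.0 / 1.1)²
  = (57.092727)²
  = 3259.5795

Round up to the nearest whole number: n = 3260

3260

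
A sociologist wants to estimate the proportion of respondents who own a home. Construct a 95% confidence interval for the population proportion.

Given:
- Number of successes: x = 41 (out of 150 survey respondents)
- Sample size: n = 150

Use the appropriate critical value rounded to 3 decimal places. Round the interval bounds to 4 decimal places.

Sample proportion: p̂ = 41/150 = 0.273333

Check conditions for normal approximation:
  np̂ = 41 ≥ 10 ✓
  n(1-p̂) = 109 ≥ 10 ✓

The sample is large enough, so use a z-interval (normal approximation) for the proportion.

For 95% confidence, z* = 1.96 (from standard normal table)

Standard error: SE = √(p̂(1-p̂)/n) = √(0.273333×0.726667/150) = 0.03638885

Margin of error: E = z* × SE = 1.96 × 0.03638885 = 0.071322

Z-interval: p̂ ± E = 0.273333 ± 0.071322 = (0.202011, 0.344655)

Rounded to 4 decimal places:

(0.2020, 0.3447)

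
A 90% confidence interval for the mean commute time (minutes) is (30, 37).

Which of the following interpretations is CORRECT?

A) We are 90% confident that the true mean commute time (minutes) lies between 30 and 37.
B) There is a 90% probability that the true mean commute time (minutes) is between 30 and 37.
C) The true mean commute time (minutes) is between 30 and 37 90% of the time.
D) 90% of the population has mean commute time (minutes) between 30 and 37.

A confidence interval represents our confidence in the procedure, not a probability statement about the parameter.

Key concept: If we repeated this sampling process many times and computed a 90% CI each time, about 90% of those intervals would contain the true population parameter.

For this specific interval (30, 37):
- Midpoint (point estimate): 33.5
- Margin of error: 3.5

The correct interpretation is the one stating confidence that the true parameter lies in the interval — option A.

A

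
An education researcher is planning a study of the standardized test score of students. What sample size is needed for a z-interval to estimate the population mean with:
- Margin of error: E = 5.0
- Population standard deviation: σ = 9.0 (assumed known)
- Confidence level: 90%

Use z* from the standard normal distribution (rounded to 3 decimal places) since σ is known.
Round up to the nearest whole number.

Using z* since population σ is known (z-interval formula).

For 90% confidence, z* = 1.645 (from standard normal table)

Sample size formula for z-interval: n = (z*σ/E)²

n = (1.645 × 9.0 / 5.0)²
  = (2.961000)²
  = 8.7675

Round up to the nearest whole number: n = 9

9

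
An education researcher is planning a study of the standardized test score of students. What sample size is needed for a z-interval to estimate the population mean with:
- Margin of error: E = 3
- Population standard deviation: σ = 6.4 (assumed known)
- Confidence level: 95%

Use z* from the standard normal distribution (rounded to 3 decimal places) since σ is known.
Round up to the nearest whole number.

Using z* since population σ is known (z-interval formula).

For 95% confidence, z* = 1.96 (from standard normal table)

Sample size formula for z-interval: n = (z*σ/E)²

n = (1.96 × 6.4 / 3)²
  = (4.181333)²
  = 17.4835

Round up to the nearest whole number: n = 18

18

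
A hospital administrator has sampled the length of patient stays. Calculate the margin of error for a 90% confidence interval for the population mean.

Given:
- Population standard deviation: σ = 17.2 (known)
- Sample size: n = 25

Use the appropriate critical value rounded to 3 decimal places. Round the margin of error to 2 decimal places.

The population standard deviation σ is known, so use the z-interval margin of error formula.

For 90% confidence, z* = 1.645 (from standard normal table)

Margin of error formula for z-interval: E = z* × σ/√n

E = 1.645 × 17.2/√25
  = 1.645 × 3.440000
  = 5.6588

Rounded to 2 decimal places:

5.66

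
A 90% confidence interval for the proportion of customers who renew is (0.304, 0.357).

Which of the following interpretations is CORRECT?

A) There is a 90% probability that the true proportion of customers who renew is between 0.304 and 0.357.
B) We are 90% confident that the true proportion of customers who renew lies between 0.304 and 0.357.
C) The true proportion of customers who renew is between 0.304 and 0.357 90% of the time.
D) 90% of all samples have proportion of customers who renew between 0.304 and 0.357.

A confidence interval represents our confidence in the procedure, not a probability statement about the parameter.

Key concept: If we repeated this sampling process many times and computed a 90% CI each time, about 90% of those intervals would contain the true population parameter.

For this specific interval (0.304, 0.357):
- Midpoint (point estimate): 0.3305
- Margin of error: 0.0265

The correct interpretation is the one stating confidence that the true parameter lies in the interval — option B.

B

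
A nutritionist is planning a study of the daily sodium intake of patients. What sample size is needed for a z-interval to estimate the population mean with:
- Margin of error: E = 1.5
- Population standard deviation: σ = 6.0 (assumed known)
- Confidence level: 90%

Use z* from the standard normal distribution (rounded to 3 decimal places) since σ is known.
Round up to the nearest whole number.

Using z* since population σ is known (z-interval formula).

For 90% confidence, z* = 1.645 (from standard normal table)

Sample size formula for z-interval: n = (z*σ/E)²

n = (1.645 × 6.0 / 1.5)²
  = (6.580000)²
  = 43.2964

Round up to the nearest whole number: n = 44

44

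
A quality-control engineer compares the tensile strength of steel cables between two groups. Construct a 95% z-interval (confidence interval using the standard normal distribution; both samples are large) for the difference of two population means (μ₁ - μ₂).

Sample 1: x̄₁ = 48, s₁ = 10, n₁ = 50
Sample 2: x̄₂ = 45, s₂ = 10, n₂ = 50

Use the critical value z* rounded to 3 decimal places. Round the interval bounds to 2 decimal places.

Both samples are large (n₁ = 50 ≥ 30, n₂ = 50 ≥ 30), so a z-interval for the difference of means applies.

Point estimate: x̄₁ - x̄₂ = 48 - 45 = 3

Standard error: SE = √(s₁²/n₁ + s₂²/n₂)
= √(10²/50 + 10²/50)
= √(2.000000 + 2.000000)
= 2.000000

For 95% confidence, z* = 1.96 (from standard normal table)
Margin of error: E = z* × SE = 1.96 × 2.000000 = 3.9200

Z-interval: (x̄₁ - x̄₂) ± E = 3 ± 3.9200 = (-0.9200, 6.9200)

Rounded to 2 decimal places:

(-0.92, 6.92)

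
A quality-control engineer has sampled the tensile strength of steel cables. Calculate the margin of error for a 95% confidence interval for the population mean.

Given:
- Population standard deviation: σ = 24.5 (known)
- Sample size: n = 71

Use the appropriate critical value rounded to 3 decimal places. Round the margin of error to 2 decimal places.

The population standard deviation σ is known, so use the z-interval margin of error formula.

For 95% confidence, z* = 1.96 (from standard normal table)

Margin of error formula for z-interval: E = z* × σ/√n

E = 1.96 × 24.5/√71
  = 1.96 × 2.907615
  = 5.6989

Rounded to 2 decimal places:

5.70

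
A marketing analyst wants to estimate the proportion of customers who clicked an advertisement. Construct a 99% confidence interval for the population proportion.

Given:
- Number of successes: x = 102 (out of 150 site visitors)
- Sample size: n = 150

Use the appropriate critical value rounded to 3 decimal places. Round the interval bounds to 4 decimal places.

Sample proportion: p̂ = 102/150 = 0.680000

Check conditions for normal approximation:
  np̂ = 102 ≥ 10 ✓
  n(1-p̂) = 48 ≥ 10 ✓

The sample is large enough, so use a z-interval (normal approximation) for the proportion.

For 99% confidence, z* = 2.576 (from standard normal table)

Standard error: SE = √(p̂(1-p̂)/n) = √(0.680000×0.320000/150) = 0.03808762

Margin of error: E = z* × SE = 2.576 × 0.03808762 = 0.098114

Z-interval: p̂ ± E = 0.680000 ± 0.098114 = (0.581886, 0.778114)

Rounded to 4 decimal places:

(0.5819, 0.7781)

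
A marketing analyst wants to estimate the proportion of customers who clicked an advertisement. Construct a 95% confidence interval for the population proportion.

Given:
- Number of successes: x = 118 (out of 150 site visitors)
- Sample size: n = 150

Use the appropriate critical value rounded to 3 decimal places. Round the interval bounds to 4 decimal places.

Sample proportion: p̂ = 118/150 = 0.786667

Check conditions for normal approximation:
  np̂ = 118 ≥ 10 ✓
  n(1-p̂) = 32 ≥ 10 ✓

The sample is large enough, so use a z-interval (normal approximation) for the proportion.

For 95% confidence, z* = 1.96 (from standard normal table)

Standard error: SE = √(p̂(1-p̂)/n) = √(0.786667×0.213333/150) = 0.03344869

Margin of error: E = z* × SE = 1.96 × 0.03344869 = 0.065559

Z-interval: p̂ ± E = 0.786667 ± 0.065559 = (0.721107, 0.852226)

Rounded to 4 decimal places:

(0.7211, 0.8522)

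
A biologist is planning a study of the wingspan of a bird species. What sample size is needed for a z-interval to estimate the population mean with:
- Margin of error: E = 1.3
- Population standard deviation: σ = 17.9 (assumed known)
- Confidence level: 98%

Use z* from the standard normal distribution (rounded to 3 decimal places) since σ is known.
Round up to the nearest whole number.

Using z* since population σ is known (z-interval formula).

For 98% confidence, z* = 2.326 (from standard normal table)

Sample size formula for z-interval: n = (z*σ/E)²

n = (2.326 × 17.9 / 1.3)²
  = (32.027231)²
  = 1025.7435

Round up to the nearest whole number: n = 1026

1026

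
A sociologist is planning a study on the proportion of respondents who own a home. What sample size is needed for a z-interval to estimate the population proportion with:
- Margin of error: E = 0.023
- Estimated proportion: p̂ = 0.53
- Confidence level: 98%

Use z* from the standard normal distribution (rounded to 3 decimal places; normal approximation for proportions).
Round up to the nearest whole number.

Using z* for proportion z-interval (normal approximation).

For 98% confidence, z* = 2.326 (from standard normal table)

Sample size formula for proportion z-interval: n = z*²p̂(1-p̂)/E²

n = 2.326² × 0.53 × 0.47 / 0.023²
  = 5.410276 × 0.2491 / 0.000529
  = 2547.6366

Round up to the nearest whole number: n = 2548

2548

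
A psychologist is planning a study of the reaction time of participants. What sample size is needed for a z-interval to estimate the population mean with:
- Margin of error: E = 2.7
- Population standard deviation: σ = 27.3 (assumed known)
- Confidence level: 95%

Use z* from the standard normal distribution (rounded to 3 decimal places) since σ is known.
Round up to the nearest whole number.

Using z* since population σ is known (z-interval formula).

For 95% confidence, z* = 1.96 (from standard normal table)

Sample size formula for z-interval: n = (z*σ/E)²

n = (1.96 × 27.3 / 2.7)²
  = (19.817778)²
  = 392.7443

Round up to the nearest whole number: n = 393

393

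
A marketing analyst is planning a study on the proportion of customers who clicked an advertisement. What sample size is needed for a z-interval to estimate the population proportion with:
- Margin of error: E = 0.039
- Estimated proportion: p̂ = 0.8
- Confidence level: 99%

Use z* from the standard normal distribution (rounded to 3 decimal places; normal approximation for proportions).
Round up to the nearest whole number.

Using z* for proportion z-interval (normal approximation).

For 99% confidence, z* = 2.576 (from standard normal table)

Sample size formula for proportion z-interval: n = z*²p̂(1-p̂)/E²

n = 2.576² × 0.8 × 0.2 / 0.039²
  = 6.635776 × 0.16 / 0.001521
  = 698.0435

Round up to the nearest whole number: n = 699

699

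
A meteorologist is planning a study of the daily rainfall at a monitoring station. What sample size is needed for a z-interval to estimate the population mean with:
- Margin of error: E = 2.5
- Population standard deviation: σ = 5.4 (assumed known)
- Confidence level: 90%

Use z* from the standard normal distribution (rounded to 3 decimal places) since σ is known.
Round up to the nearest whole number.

Using z* since population σ is known (z-interval formula).

For 90% confidence, z* = 1.645 (from standard normal table)

Sample size formula for z-interval: n = (z*σ/E)²

n = (1.645 × 5.4 / 2.5)²
  = (3.553200)²
  = 12.6252

Round up to the nearest whole number: n = 13

13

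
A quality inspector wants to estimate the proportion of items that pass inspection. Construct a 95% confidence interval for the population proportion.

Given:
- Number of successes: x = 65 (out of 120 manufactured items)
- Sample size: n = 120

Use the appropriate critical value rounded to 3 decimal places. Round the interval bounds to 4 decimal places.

Sample proportion: p̂ = 65/120 = 0.541667

Check conditions for normal approximation:
  np̂ = 65 ≥ 10 ✓
  n(1-p̂) = 55 ≥ 10 ✓

The sample is large enough, so use a z-interval (normal approximation) for the proportion.

For 95% confidence, z* = 1.96 (from standard normal table)

Standard error: SE = √(p̂(1-p̂)/n) = √(0.541667×0.458333/120) = 0.04548479

Margin of error: E = z* × SE = 1.96 × 0.04548479 = 0.089150

Z-interval: p̂ ± E = 0.541667 ± 0.089150 = (0.452516, 0.630817)

Rounded to 4 decimal places:

(0.4525, 0.6308)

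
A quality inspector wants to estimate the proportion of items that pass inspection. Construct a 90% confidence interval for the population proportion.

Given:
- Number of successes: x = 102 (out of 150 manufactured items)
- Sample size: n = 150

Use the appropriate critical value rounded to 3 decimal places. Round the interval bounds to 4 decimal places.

Sample proportion: p̂ = 102/150 = 0.680000

Check conditions for normal approximation:
  np̂ = 102 ≥ 10 ✓
  n(1-p̂) = 48 ≥ 10 ✓

The sample is large enough, so use a z-interval (normal approximation) for the proportion.

For 90% confidence, z* = 1.645 (from standard normal table)

Standard error: SE = √(p̂(1-p̂)/n) = √(0.680000×0.320000/150) = 0.03808762

Margin of error: E = z* × SE = 1.645 × 0.03808762 = 0.062654

Z-interval: p̂ ± E = 0.680000 ± 0.062654 = (0.617346, 0.742654)

Rounded to 4 decimal places:

(0.6173, 0.7427)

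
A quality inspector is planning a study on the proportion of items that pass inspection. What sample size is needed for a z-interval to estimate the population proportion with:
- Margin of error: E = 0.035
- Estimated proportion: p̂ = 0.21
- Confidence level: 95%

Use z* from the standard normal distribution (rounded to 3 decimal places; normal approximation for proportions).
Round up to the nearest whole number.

Using z* for proportion z-interval (normal approximation).

For 95% confidence, z* = 1.96 (from standard normal table)

Sample size formula for proportion z-interval: n = z*²p̂(1-p̂)/E²

n = 1.96² × 0.21 × 0.79 / 0.035²
  = 3.8416 × 0.1659 / 0.001225
  = 520.2624

Round up to the nearest whole number: n = 521

521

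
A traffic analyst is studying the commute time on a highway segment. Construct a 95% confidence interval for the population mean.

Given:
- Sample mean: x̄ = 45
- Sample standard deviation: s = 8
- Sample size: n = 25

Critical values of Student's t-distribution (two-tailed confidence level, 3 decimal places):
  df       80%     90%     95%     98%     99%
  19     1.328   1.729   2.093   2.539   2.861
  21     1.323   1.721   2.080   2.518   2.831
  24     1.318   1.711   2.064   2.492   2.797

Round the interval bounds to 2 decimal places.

The population standard deviation σ is unknown (only the sample standard deviation s is given), so use a t-interval with df = n - 1 = 25 - 1 = 24.

For 95% confidence with df = 24, t* = 2.064 (from t-table)

Standard error: SE = s/√n = 8/√25 = 1.600000

Margin of error: E = t* × SE = 2.064 × 1.600000 = 3.3024

T-interval: x̄ ± E = 45 ± 3.3024 = (41.6976, 48.3024)

Rounded to 2 decimal places:

(41.70, 48.30)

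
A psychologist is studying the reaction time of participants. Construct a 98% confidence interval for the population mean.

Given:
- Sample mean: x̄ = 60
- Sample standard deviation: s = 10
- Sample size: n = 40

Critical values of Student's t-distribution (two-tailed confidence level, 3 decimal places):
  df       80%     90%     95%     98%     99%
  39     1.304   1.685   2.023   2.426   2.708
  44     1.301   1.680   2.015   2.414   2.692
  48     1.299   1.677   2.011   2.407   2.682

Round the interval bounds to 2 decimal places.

The population standard deviation σ is unknown (only the sample standard deviation s is given), so use a t-interval with df = n - 1 = 40 - 1 = 39.

For 98% confidence with df = 39, t* = 2.426 (from t-table)

Standard error: SE = s/√n = 10/√40 = 1.581139

Margin of error: E = t* × SE = 2.426 × 1.581139 = 3.8358

T-interval: x̄ ± E = 60 ± 3.8358 = (56.1642, 63.8358)

Rounded to 2 decimal places:

(56.16, 63.84)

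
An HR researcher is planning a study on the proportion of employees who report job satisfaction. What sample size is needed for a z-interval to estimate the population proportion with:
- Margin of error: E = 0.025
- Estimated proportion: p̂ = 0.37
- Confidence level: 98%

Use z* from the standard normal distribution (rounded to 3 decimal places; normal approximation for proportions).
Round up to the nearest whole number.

Using z* for proportion z-interval (normal approximation).

For 98% confidence, z* = 2.326 (from standard normal table)

Sample size formula for proportion z-interval: n = z*²p̂(1-p̂)/E²

n = 2.326² × 0.37 × 0.63 / 0.025²
  = 5.410276 × 0.2331 / 0.000625
  = 2017.8165

Round up to the nearest whole number: n = 2018

2018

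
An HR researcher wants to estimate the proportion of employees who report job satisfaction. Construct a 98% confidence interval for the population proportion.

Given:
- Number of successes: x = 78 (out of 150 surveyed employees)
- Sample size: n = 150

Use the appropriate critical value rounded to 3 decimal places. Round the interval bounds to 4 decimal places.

Sample proportion: p̂ = 78/150 = 0.520000

Check conditions for normal approximation:
  np̂ = 78 ≥ 10 ✓
  n(1-p̂) = 72 ≥ 10 ✓

The sample is large enough, so use a z-interval (normal approximation) for the proportion.

For 98% confidence, z* = 2.326 (from standard normal table)

Standard error: SE = √(p̂(1-p̂)/n) = √(0.520000×0.480000/150) = 0.04079216

Margin of error: E = z* × SE = 2.326 × 0.04079216 = 0.094883

Z-interval: p̂ ± E = 0.520000 ± 0.094883 = (0.425117, 0.614883)

Rounded to 4 decimal places:

(0.4251, 0.6149)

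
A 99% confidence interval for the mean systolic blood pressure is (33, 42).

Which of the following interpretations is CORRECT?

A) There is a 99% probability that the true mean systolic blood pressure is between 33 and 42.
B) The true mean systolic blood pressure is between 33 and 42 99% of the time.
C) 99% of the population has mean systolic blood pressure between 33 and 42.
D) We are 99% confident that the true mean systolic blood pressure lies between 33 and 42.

A confidence interval represents our confidence in the procedure, not a probability statement about the parameter.

Key concept: If we repeated this sampling process many times and computed a 99% CI each time, about 99% of those intervals would contain the true population parameter.

For this specific interval (33, 42):
- Midpoint (point estimate): 37.5
- Margin of error: 4.5

The correct interpretation is the one stating confidence that the true parameter lies in the interval — option D.

D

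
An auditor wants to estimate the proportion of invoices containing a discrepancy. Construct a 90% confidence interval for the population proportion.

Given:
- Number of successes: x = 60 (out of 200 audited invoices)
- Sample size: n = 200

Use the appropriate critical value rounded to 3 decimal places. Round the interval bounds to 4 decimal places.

Sample proportion: p̂ = 60/200 = 0.300000

Check conditions for normal approximation:
  np̂ = 60 ≥ 10 ✓
  n(1-p̂) = 140 ≥ 10 ✓

The sample is large enough, so use a z-interval (normal approximation) for the proportion.

For 90% confidence, z* = 1.645 (from standard normal table)

Standard error: SE = √(p̂(1-p̂)/n) = √(0.300000×0.700000/200) = 0.03240370

Margin of error: E = z* × SE = 1.645 × 0.03240370 = 0.053304

Z-interval: p̂ ± E = 0.300000 ± 0.053304 = (0.246696, 0.353304)

Rounded to 4 decimal places:

(0.2467, 0.3533)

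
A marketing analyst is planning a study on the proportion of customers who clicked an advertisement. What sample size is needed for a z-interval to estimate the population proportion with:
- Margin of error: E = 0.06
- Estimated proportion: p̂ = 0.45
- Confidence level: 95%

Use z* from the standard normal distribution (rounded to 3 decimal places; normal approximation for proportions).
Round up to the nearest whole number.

Using z* for proportion z-interval (normal approximation).

For 95% confidence, z* = 1.96 (from standard normal table)

Sample size formula for proportion z-interval: n = z*²p̂(1-p̂)/E²

n = 1.96² × 0.45 × 0.55 / 0.06²
  = 3.8416 × 0.2475 / 0.0036
  = 264.1100

Round up to the nearest whole number: n = 265

265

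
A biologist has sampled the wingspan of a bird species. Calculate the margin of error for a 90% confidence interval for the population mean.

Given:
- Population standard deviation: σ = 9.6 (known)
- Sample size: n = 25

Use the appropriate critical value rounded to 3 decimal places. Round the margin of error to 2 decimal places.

The population standard deviation σ is known, so use the z-interval margin of error formula.

For 90% confidence, z* = 1.645 (from standard normal table)

Margin of error formula for z-interval: E = z* × σ/√n

E = 1.645 × 9.6/√25
  = 1.645 × 1.920000
  = 3.1584

Rounded to 2 decimal places:

3.16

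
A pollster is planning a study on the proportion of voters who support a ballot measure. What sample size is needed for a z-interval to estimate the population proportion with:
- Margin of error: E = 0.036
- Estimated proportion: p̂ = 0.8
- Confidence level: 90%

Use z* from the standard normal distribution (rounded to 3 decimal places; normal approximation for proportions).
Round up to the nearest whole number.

Using z* for proportion z-interval (normal approximation).

For 90% confidence, z* = 1.645 (from standard normal table)

Sample size formula for proportion z-interval: n = z*²p̂(1-p̂)/E²

n = 1.645² × 0.8 × 0.2 / 0.036²
  = 2.706025 × 0.16 / 0.001296
  = 334.0772

Round up to the nearest whole number: n = 335

335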